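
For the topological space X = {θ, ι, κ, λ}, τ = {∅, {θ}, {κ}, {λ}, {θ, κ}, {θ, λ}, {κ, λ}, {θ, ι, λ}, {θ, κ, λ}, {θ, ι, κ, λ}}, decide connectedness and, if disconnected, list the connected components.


(X, τ) is disconnected; components = [{κ}, {θ, ι, λ}].

Find clopen sets (U ∈ τ with X ∖ U ∈ τ):
  U = ∅, X ∖ U = {θ, ι, κ, λ} — both open, so U is clopen.
  U = {κ}, X ∖ U = {θ, ι, λ} — both open, so U is clopen.
  U = {θ, ι, λ}, X ∖ U = {κ} — both open, so U is clopen.
  U = {θ, ι, κ, λ}, X ∖ U = ∅ — both open, so U is clopen.
Nontrivial clopen(s) exist: e.g. {θ, ι, λ}. So (X, τ) is disconnected.
Compute connected components by grouping points that agree on all clopens:
  component: {κ}
  component: {θ, ι, λ}


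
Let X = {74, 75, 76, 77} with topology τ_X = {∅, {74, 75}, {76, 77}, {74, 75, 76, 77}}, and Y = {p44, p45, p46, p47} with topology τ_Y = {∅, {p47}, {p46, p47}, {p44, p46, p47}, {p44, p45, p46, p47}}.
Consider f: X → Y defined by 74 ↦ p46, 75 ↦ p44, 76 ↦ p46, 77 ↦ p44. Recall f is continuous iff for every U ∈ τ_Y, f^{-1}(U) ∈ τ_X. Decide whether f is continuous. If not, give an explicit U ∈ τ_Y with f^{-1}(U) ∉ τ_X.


f is NOT continuous.

Compute f^{-1}(U) for each U ∈ τ_Y:
  U = ∅: f^{-1}(U) = ∅ ∈ τ_X ✓.
  U = {p47}: f^{-1}(U) = ∅ ∈ τ_X ✓.
  U = {p46, p47}: f^{-1}(U) = {74, 76} ∉ τ_X ✗.
  U = {p44, p46, p47}: f^{-1}(U) = {74, 75, 76, 77} ∈ τ_X ✓.
  U = {p44, p45, p46, p47}: f^{-1}(U) = {74, 75, 76, 77} ∈ τ_X ✓.
Found U = {p46, p47} with f^{-1}(U) = {74, 76} not in τ_X. Therefore f is NOT continuous.


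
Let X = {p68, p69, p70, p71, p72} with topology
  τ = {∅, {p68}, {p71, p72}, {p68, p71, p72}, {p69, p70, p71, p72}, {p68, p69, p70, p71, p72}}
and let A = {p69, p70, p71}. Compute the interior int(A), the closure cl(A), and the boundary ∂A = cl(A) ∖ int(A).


int(A) = ∅, cl(A) = {p69, p70, p71, p72}, ∂A = {p69, p70, p71, p72}.

Closed sets in (X, τ) are complements of opens:
  closed(X, τ) = {∅, {p68}, {p69, p70}, {p68, p69, p70}, {p69, p70, p71, p72}, {p68, p69, p70, p71, p72}}.
int(A) = ⋃ {U ∈ τ : U ⊆ A}. Opens contained in A: ∅.
Taking the union of these: int(A) = ∅.
cl(A) = ⋂ {C closed : A ⊆ C}. Closed sets containing A: {p69, p70, p71, p72}, {p68, p69, p70, p71, p72}.
Intersecting these: cl(A) = {p69, p70, p71, p72}.
∂A = cl(A) ∖ int(A) = {p69, p70, p71, p72} ∖ ∅ = {p69, p70, p71, p72}.


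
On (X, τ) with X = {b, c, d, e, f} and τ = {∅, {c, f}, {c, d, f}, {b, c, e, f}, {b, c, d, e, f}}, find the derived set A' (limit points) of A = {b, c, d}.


A' = {b, d, e, f}

For each x ∈ X, list the open sets U ∈ τ with x ∈ U, then check whether U ∩ (A ∖ {x}) ≠ ∅ for every such U.
  x = b: opens ∋ x are {b, c, e, f}, {b, c, d, e, f}; each meets A ∖ {b}, so x IS a limit point.
  x = c: open {c, f} ∋ x has {c, f} ∩ (A ∖ {c}) = ∅, so x is NOT a limit point.
  x = d: opens ∋ x are {c, d, f}, {b, c, d, e, f}; each meets A ∖ {d}, so x IS a limit point.
  x = e: opens ∋ x are {b, c, e, f}, {b, c, d, e, f}; each meets A ∖ {e}, so x IS a limit point.
  x = f: opens ∋ x are {c, f}, {c, d, f}, {b, c, e, f}, {b, c, d, e, f}; each meets A ∖ {f}, so x IS a limit point.
Collecting: A' = {b, d, e, f}.


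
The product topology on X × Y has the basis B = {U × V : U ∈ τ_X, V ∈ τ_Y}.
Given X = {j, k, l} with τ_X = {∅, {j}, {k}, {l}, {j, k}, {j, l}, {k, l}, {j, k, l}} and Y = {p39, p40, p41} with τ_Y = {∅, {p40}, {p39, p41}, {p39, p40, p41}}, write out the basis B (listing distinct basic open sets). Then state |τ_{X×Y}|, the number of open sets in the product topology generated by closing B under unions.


Basis B = {∅ × ∅, {j} × {p40}, {k} × {p40}, {l} × {p40}, {j} × {p39, p41}, {j, k} × {p40}, {j, l} × {p40}, {k} × {p39, p41}, {k, l} × {p40}, {l} × {p39, p41}, {j} × {p39, p40, p41}, {j, k, l} × {p40}, {k} × {p39, p40, p41}, {l} × {p39, p40, p41}, {j, k} × {p39, p41}, {j, l} × {p39, p41}, {k, l} × {p39, p41}, {j, k} × {p39, p40, p41}, {j, l} × {p39, p40, p41}, {j, k, l} × {p39, p41}, {k, l} × {p39, p40, p41}, {j, k, l} × {p39, p40, p41}}; |τ_{X×Y}| = 64.

Enumerate products U × V with U ∈ τ_X, V ∈ τ_Y (deduplicated):
  ∅ × ∅ = {} (∅)
  {j} × {p40} = {(j,p40)}
  {k} × {p40} = {(k,p40)}
  {l} × {p40} = {(l,p40)}
  {j} × {p39, p41} = {(j,p39), (j,p41)}
  {j, k} × {p40} = {(j,p40), (k,p40)}
  {j, l} × {p40} = {(j,p40), (l,p40)}
  {k} × {p39, p41} = {(k,p39), (k,p41)}
  {k, l} × {p40} = {(k,p40), (l,p40)}
  {l} × {p39, p41} = {(l,p39), (l,p41)}
  {j} × {p39, p40, p41} = {(j,p39), (j,p40), (j,p41)}
  {j, k, l} × {p40} = {(j,p40), (k,p40), (l,p40)}
  {k} × {p39, p40, p41} = {(k,p39), (k,p40), (k,p41)}
  {l} × {p39, p40, p41} = {(l,p39), (l,p40), (l,p41)}
  {j, k} × {p39, p41} = {(j,p39), (j,p41), (k,p39), (k,p41)}
  {j, l} × {p39, p41} = {(j,p39), (j,p41), (l,p39), (l,p41)}
  {k, l} × {p39, p41} = {(k,p39), (k,p41), (l,p39), (l,p41)}
  {j, k} × {p39, p40, p41} = {(j,p39), (j,p40), (j,p41), (k,p39), (k,p40), (k,p41)}
  {j, l} × {p39, p40, p41} = {(j,p39), (j,p40), (j,p41), (l,p39), (l,p40), (l,p41)}
  {j, k, l} × {p39, p41} = {(j,p39), (j,p41), (k,p39), (k,p41), (l,p39), (l,p41)}
  {k, l} × {p39, p40, p41} = {(k,p39), (k,p40), (k,p41), (l,p39), (l,p40), (l,p41)}
  {j, k, l} × {p39, p40, p41} = {(j,p39), (j,p40), (j,p41), (k,p39), (k,p40), (k,p41), (l,p39), (l,p40), (l,p41)}
These 22 distinct sets form the basis B.
Close under arbitrary unions to get τ_{X×Y}; counting gives |τ_{X×Y}| = 64.


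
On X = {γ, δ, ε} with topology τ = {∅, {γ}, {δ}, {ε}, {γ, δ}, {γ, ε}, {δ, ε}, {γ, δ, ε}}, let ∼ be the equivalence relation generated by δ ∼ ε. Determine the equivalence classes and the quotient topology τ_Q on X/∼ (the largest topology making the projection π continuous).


X/∼ = {[γ], [δ=ε]}; |τ_Q| = 4.

Equivalence classes: [γ], [δ=ε].
Quotient map π: X → X/∼ sends γ ↦ [γ], δ ↦ [δ=ε], ε ↦ [δ=ε].
For each subset V ⊆ X/∼, compute π^{-1}(V) ⊆ X and check whether π^{-1}(V) ∈ τ. V is open in τ_Q iff π^{-1}(V) ∈ τ.
  V = {}: π^{-1}(V) = ∅ ∈ τ ✓.
  V = {[γ]}: π^{-1}(V) = {γ} ∈ τ ✓.
  V = {[δ=ε]}: π^{-1}(V) = {δ, ε} ∈ τ ✓.
  V = {[γ], [δ=ε]}: π^{-1}(V) = {γ, δ, ε} ∈ τ ✓.
Open sets in the quotient: τ_Q = {{}, {[γ]}, {[δ=ε]}, {[γ], [δ=ε]}} (4 elements).


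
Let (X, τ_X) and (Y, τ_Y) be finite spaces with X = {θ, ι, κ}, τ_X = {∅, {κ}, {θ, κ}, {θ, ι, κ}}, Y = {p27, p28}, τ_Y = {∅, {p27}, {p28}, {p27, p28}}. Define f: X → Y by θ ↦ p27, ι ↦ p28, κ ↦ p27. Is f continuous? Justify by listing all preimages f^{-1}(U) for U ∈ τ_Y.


f is NOT continuous.

Compute f^{-1}(U) for each U ∈ τ_Y:
  U = ∅: f^{-1}(U) = ∅ ∈ τ_X ✓.
  U = {p27}: f^{-1}(U) = {θ, κ} ∈ τ_X ✓.
  U = {p28}: f^{-1}(U) = {ι} ∉ τ_X ✗.
  U = {p27, p28}: f^{-1}(U) = {θ, ι, κ} ∈ τ_X ✓.
Found U = {p28} with f^{-1}(U) = {ι} not in τ_X. Therefore f is NOT continuous.


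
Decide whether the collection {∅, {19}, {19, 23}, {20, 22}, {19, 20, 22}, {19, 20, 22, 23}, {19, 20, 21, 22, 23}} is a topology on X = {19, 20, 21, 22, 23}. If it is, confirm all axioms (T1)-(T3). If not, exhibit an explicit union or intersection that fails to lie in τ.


τ IS a topology on X.

Axiom (T1): ∅ ∈ τ? Yes; X ∈ τ? Yes.
Axiom (T2/T3): check pairwise unions and intersections of members of τ.
All pairwise intersections and unions checked — each lies in τ. Therefore τ satisfies (T1), (T2), (T3): it IS a topology on X.


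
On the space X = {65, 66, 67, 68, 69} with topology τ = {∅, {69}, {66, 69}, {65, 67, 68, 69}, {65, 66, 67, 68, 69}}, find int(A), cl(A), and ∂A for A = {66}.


int(A) = ∅, cl(A) = {66}, ∂A = {66}.

Closed sets in (X, τ) are complements of opens:
  closed(X, τ) = {∅, {66}, {65, 67, 68}, {65, 66, 67, 68}, {65, 66, 67, 68, 69}}.
int(A) = ⋃ {U ∈ τ : U ⊆ A}. Opens contained in A: ∅.
Taking the union of these: int(A) = ∅.
cl(A) = ⋂ {C closed : A ⊆ C}. Closed sets containing A: {66}, {65, 66, 67, 68}, {65, 66, 67, 68, 69}.
Intersecting these: cl(A) = {66}.
∂A = cl(A) ∖ int(A) = {66} ∖ ∅ = {66}.


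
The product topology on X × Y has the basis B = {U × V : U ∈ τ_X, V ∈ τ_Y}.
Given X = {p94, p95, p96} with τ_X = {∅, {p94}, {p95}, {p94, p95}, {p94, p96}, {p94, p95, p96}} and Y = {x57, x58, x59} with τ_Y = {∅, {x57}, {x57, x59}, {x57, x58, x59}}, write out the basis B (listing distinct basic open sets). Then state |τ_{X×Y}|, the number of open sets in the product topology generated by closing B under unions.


Basis B = {∅ × ∅, {p94} × {x57}, {p95} × {x57}, {p94} × {x57, x59}, {p94, p95} × {x57}, {p94, p96} × {x57}, {p95} × {x57, x59}, {p94} × {x57, x58, x59}, {p94, p95, p96} × {x57}, {p95} × {x57, x58, x59}, {p94, p95} × {x57, x59}, {p94, p96} × {x57, x59}, {p94, p95} × {x57, x58, x59}, {p94, p96} × {x57, x58, x59}, {p94, p95, p96} × {x57, x59}, {p94, p95, p96} × {x57, x58, x59}}; |τ_{X×Y}| = 40.

Enumerate products U × V with U ∈ τ_X, V ∈ τ_Y (deduplicated):
  ∅ × ∅ = {} (∅)
  {p94} × {x57} = {(p94,x57)}
  {p95} × {x57} = {(p95,x57)}
  {p94} × {x57, x59} = {(p94,x57), (p94,x59)}
  {p94, p95} × {x57} = {(p94,x57), (p95,x57)}
  {p94, p96} × {x57} = {(p94,x57), (p96,x57)}
  {p95} × {x57, x59} = {(p95,x57), (p95,x59)}
  {p94} × {x57, x58, x59} = {(p94,x57), (p94,x58), (p94,x59)}
  {p94, p95, p96} × {x57} = {(p94,x57), (p95,x57), (p96,x57)}
  {p95} × {x57, x58, x59} = {(p95,x57), (p95,x58), (p95,x59)}
  {p94, p95} × {x57, x59} = {(p94,x57), (p94,x59), (p95,x57), (p95,x59)}
  {p94, p96} × {x57, x59} = {(p94,x57), (p94,x59), (p96,x57), (p96,x59)}
  {p94, p95} × {x57, x58, x59} = {(p94,x57), (p94,x58), (p94,x59), (p95,x57), (p95,x58), (p95,x59)}
  {p94, p96} × {x57, x58, x59} = {(p94,x57), (p94,x58), (p94,x59), (p96,x57), (p96,x58), (p96,x59)}
  {p94, p95, p96} × {x57, x59} = {(p94,x57), (p94,x59), (p95,x57), (p95,x59), (p96,x57), (p96,x59)}
  {p94, p95, p96} × {x57, x58, x59} = {(p94,x57), (p94,x58), (p94,x59), (p95,x57), (p95,x58), (p95,x59), (p96,x57), (p96,x58), (p96,x59)}
These 16 distinct sets form the basis B.
Close under arbitrary unions to get τ_{X×Y}; counting gives |τ_{X×Y}| = 40.


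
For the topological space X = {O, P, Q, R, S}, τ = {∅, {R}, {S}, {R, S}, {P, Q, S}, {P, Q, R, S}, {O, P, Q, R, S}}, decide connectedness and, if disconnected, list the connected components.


(X, τ) is connected.

Find clopen sets (U ∈ τ with X ∖ U ∈ τ):
  U = ∅, X ∖ U = {O, P, Q, R, S} — both open, so U is clopen.
  U = {O, P, Q, R, S}, X ∖ U = ∅ — both open, so U is clopen.
Only trivial clopens (∅ and X) exist, so (X, τ) is connected.
Compute connected components by grouping points that agree on all clopens:
  component: {O, P, Q, R, S}


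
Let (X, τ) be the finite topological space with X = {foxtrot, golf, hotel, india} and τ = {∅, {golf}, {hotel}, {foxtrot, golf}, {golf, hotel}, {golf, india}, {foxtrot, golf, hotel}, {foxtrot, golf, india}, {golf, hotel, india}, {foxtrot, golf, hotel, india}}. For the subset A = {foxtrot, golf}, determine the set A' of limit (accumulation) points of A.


A' = {foxtrot, india}

For each x ∈ X, list the open sets U ∈ τ with x ∈ U, then check whether U ∩ (A ∖ {x}) ≠ ∅ for every such U.
  x = foxtrot: opens ∋ x are {foxtrot, golf}, {foxtrot, golf, hotel}, {foxtrot, golf, india}, {foxtrot, golf, hotel, india}; each meets A ∖ {foxtrot}, so x IS a limit point.
  x = golf: open {golf} ∋ x has {golf} ∩ (A ∖ {golf}) = ∅, so x is NOT a limit point.
  x = hotel: open {hotel} ∋ x has {hotel} ∩ (A ∖ {hotel}) = ∅, so x is NOT a limit point.
  x = india: opens ∋ x are {golf, india}, {foxtrot, golf, india}, {golf, hotel, india}, {foxtrot, golf, hotel, india}; each meets A ∖ {india}, so x IS a limit point.
Collecting: A' = {foxtrot, india}.


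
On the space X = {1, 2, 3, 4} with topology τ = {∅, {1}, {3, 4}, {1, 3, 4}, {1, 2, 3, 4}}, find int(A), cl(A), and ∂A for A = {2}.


int(A) = ∅, cl(A) = {2}, ∂A = {2}.

Closed sets in (X, τ) are complements of opens:
  closed(X, τ) = {∅, {2}, {1, 2}, {2, 3, 4}, {1, 2, 3, 4}}.
int(A) = ⋃ {U ∈ τ : U ⊆ A}. Opens contained in A: ∅.
Taking the union of these: int(A) = ∅.
cl(A) = ⋂ {C closed : A ⊆ C}. Closed sets containing A: {2}, {1, 2}, {2, 3, 4}, {1, 2, 3, 4}.
Intersecting these: cl(A) = {2}.
∂A = cl(A) ∖ int(A) = {2} ∖ ∅ = {2}.


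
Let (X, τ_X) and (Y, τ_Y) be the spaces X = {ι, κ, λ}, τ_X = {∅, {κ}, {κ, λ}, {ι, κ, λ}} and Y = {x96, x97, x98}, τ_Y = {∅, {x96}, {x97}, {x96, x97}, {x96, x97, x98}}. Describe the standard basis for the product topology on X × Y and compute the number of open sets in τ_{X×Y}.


Basis B = {∅ × ∅, {κ} × {x96}, {κ} × {x97}, {κ} × {x96, x97}, {κ, λ} × {x96}, {κ, λ} × {x97}, {ι, κ, λ} × {x96}, {ι, κ, λ} × {x97}, {κ} × {x96, x97, x98}, {κ, λ} × {x96, x97}, {ι, κ, λ} × {x96, x97}, {κ, λ} × {x96, x97, x98}, {ι, κ, λ} × {x96, x97, x98}}; |τ_{X×Y}| = 30.

Enumerate products U × V with U ∈ τ_X, V ∈ τ_Y (deduplicated):
  ∅ × ∅ = {} (∅)
  {κ} × {x96} = {(κ,x96)}
  {κ} × {x97} = {(κ,x97)}
  {κ} × {x96, x97} = {(κ,x96), (κ,x97)}
  {κ, λ} × {x96} = {(κ,x96), (λ,x96)}
  {κ, λ} × {x97} = {(κ,x97), (λ,x97)}
  {ι, κ, λ} × {x96} = {(ι,x96), (κ,x96), (λ,x96)}
  {ι, κ, λ} × {x97} = {(ι,x97), (κ,x97), (λ,x97)}
  {κ} × {x96, x97, x98} = {(κ,x96), (κ,x97), (κ,x98)}
  {κ, λ} × {x96, x97} = {(κ,x96), (κ,x97), (λ,x96), (λ,x97)}
  {ι, κ, λ} × {x96, x97} = {(ι,x96), (ι,x97), (κ,x96), (κ,x97), (λ,x96), (λ,x97)}
  {κ, λ} × {x96, x97, x98} = {(κ,x96), (κ,x97), (κ,x98), (λ,x96), (λ,x97), (λ,x98)}
  {ι, κ, λ} × {x96, x97, x98} = {(ι,x96), (ι,x97), (ι,x98), (κ,x96), (κ,x97), (κ,x98), (λ,x96), (λ,x97), (λ,x98)}
These 13 distinct sets form the basis B.
Close under arbitrary unions to get τ_{X×Y}; counting gives |τ_{X×Y}| = 30.


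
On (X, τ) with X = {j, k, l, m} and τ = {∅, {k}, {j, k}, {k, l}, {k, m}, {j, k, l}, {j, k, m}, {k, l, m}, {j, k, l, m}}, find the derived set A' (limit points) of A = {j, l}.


A' = ∅

For each x ∈ X, list the open sets U ∈ τ with x ∈ U, then check whether U ∩ (A ∖ {x}) ≠ ∅ for every such U.
  x = j: open {j, k} ∋ x has {j, k} ∩ (A ∖ {j}) = ∅, so x is NOT a limit point.
  x = k: open {k} ∋ x has {k} ∩ (A ∖ {k}) = ∅, so x is NOT a limit point.
  x = l: open {k, l} ∋ x has {k, l} ∩ (A ∖ {l}) = ∅, so x is NOT a limit point.
  x = m: open {k, m} ∋ x has {k, m} ∩ (A ∖ {m}) = ∅, so x is NOT a limit point.
Collecting: A' = ∅.


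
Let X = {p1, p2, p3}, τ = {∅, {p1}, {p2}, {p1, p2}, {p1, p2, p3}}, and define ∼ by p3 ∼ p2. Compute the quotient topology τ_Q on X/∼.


X/∼ = {[p1], [p2=p3]}; |τ_Q| = 3.

Equivalence classes: [p1], [p2=p3].
Quotient map π: X → X/∼ sends p1 ↦ [p1], p2 ↦ [p2=p3], p3 ↦ [p2=p3].
For each subset V ⊆ X/∼, compute π^{-1}(V) ⊆ X and check whether π^{-1}(V) ∈ τ. V is open in τ_Q iff π^{-1}(V) ∈ τ.
  V = {}: π^{-1}(V) = ∅ ∈ τ ✓.
  V = {[p1]}: π^{-1}(V) = {p1} ∈ τ ✓.
  V = {[p2=p3]}: π^{-1}(V) = {p2, p3} ∉ τ ✗.
  V = {[p1], [p2=p3]}: π^{-1}(V) = {p1, p2, p3} ∈ τ ✓.
Open sets in the quotient: τ_Q = {{}, {[p1]}, {[p1], [p2=p3]}} (3 elements).


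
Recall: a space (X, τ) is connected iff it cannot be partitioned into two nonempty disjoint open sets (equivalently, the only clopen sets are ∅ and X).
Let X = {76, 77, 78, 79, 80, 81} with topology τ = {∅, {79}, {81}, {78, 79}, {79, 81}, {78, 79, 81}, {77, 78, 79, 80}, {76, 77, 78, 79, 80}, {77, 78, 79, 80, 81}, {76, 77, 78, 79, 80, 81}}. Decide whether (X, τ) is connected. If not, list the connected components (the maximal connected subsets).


(X, τ) is disconnected; components = [{81}, {76, 77, 78, 79, 80}].

Find clopen sets (U ∈ τ with X ∖ U ∈ τ):
  U = ∅, X ∖ U = {76, 77, 78, 79, 80, 81} — both open, so U is clopen.
  U = {81}, X ∖ U = {76, 77, 78, 79, 80} — both open, so U is clopen.
  U = {76, 77, 78, 79, 80}, X ∖ U = {81} — both open, so U is clopen.
  U = {76, 77, 78, 79, 80, 81}, X ∖ U = ∅ — both open, so U is clopen.
Nontrivial clopen(s) exist: e.g. {76, 77, 78, 79, 80}. So (X, τ) is disconnected.
Compute connected components by grouping points that agree on all clopens:
  component: {81}
  component: {76, 77, 78, 79, 80}


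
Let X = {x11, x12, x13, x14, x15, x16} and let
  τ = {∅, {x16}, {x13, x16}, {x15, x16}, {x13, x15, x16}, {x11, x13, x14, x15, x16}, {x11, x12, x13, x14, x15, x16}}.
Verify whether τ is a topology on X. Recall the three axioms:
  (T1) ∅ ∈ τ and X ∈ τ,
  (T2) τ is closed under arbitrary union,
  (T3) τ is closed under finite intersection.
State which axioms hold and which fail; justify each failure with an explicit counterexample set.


τ IS a topology on X.

Axiom (T1): ∅ ∈ τ? Yes; X ∈ τ? Yes.
Axiom (T2/T3): check pairwise unions and intersections of members of τ.
All pairwise intersections and unions checked — each lies in τ. Therefore τ satisfies (T1), (T2), (T3): it IS a topology on X.


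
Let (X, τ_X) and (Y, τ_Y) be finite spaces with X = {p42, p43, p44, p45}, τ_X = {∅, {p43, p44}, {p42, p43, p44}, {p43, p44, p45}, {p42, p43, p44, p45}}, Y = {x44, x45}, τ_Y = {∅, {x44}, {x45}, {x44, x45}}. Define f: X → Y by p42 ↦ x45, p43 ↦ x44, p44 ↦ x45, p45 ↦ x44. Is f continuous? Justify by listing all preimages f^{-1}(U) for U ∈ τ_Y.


f is NOT continuous.

Compute f^{-1}(U) for each U ∈ τ_Y:
  U = ∅: f^{-1}(U) = ∅ ∈ τ_X ✓.
  U = {x44}: f^{-1}(U) = {p43, p45} ∉ τ_X ✗.
  U = {x45}: f^{-1}(U) = {p42, p44} ∉ τ_X ✗.
  U = {x44, x45}: f^{-1}(U) = {p42, p43, p44, p45} ∈ τ_X ✓.
Found U = {x44} with f^{-1}(U) = {p43, p45} not in τ_X. Therefore f is NOT continuous.


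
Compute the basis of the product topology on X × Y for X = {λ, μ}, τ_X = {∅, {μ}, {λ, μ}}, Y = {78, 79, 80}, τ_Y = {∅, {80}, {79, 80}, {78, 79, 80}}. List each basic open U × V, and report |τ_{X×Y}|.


Basis B = {∅ × ∅, {μ} × {80}, {λ, μ} × {80}, {μ} × {79, 80}, {μ} × {78, 79, 80}, {λ, μ} × {79, 80}, {λ, μ} × {78, 79, 80}}; |τ_{X×Y}| = 10.

Enumerate products U × V with U ∈ τ_X, V ∈ τ_Y (deduplicated):
  ∅ × ∅ = {} (∅)
  {μ} × {80} = {(μ,80)}
  {λ, μ} × {80} = {(λ,80), (μ,80)}
  {μ} × {79, 80} = {(μ,79), (μ,80)}
  {μ} × {78, 79, 80} = {(μ,78), (μ,79), (μ,80)}
  {λ, μ} × {79, 80} = {(λ,79), (λ,80), (μ,79), (μ,80)}
  {λ, μ} × {78, 79, 80} = {(λ,78), (λ,79), (λ,80), (μ,78), (μ,79), (μ,80)}
These 7 distinct sets form the basis B.
Close under arbitrary unions to get τ_{X×Y}; counting gives |τ_{X×Y}| = 10.


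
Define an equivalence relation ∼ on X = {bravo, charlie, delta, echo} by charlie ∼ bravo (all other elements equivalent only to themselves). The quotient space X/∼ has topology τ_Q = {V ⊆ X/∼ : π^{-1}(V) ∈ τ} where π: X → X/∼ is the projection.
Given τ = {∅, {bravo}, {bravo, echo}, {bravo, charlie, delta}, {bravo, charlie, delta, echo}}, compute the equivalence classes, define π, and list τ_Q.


X/∼ = {[bravo=charlie], [delta], [echo]}; |τ_Q| = 3.

Equivalence classes: [bravo=charlie], [delta], [echo].
Quotient map π: X → X/∼ sends bravo ↦ [bravo=charlie], charlie ↦ [bravo=charlie], delta ↦ [delta], echo ↦ [echo].
For each subset V ⊆ X/∼, compute π^{-1}(V) ⊆ X and check whether π^{-1}(V) ∈ τ. V is open in τ_Q iff π^{-1}(V) ∈ τ.
  V = {}: π^{-1}(V) = ∅ ∈ τ ✓.
  V = {[bravo=charlie]}: π^{-1}(V) = {bravo, charlie} ∉ τ ✗.
  V = {[delta]}: π^{-1}(V) = {delta} ∉ τ ✗.
  V = {[bravo=charlie], [delta]}: π^{-1}(V) = {bravo, charlie, delta} ∈ τ ✓.
  V = {[echo]}: π^{-1}(V) = {echo} ∉ τ ✗.
  V = {[bravo=charlie], [echo]}: π^{-1}(V) = {bravo, charlie, echo} ∉ τ ✗.
  V = {[delta], [echo]}: π^{-1}(V) = {delta, echo} ∉ τ ✗.
  V = {[bravo=charlie], [delta], [echo]}: π^{-1}(V) = {bravo, charlie, delta, echo} ∈ τ ✓.
Open sets in the quotient: τ_Q = {{}, {[bravo=charlie], [delta]}, {[bravo=charlie], [delta], [echo]}} (3 elements).


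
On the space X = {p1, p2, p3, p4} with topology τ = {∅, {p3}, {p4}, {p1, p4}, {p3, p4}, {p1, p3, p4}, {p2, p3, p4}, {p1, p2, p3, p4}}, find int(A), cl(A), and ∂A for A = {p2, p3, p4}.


int(A) = {p2, p3, p4}, cl(A) = {p1, p2, p3, p4}, ∂A = {p1}.

Closed sets in (X, τ) are complements of opens:
  closed(X, τ) = {∅, {p1}, {p2}, {p1, p2}, {p2, p3}, {p1, p2, p3}, {p1, p2, p4}, {p1, p2, p3, p4}}.
int(A) = ⋃ {U ∈ τ : U ⊆ A}. Opens contained in A: ∅, {p3}, {p4}, {p3, p4}, {p2, p3, p4}.
Taking the union of these: int(A) = {p2, p3, p4}.
cl(A) = ⋂ {C closed : A ⊆ C}. Closed sets containing A: {p1, p2, p3, p4}.
Intersecting these: cl(A) = {p1, p2, p3, p4}.
∂A = cl(A) ∖ int(A) = {p1, p2, p3, p4} ∖ {p2, p3, p4} = {p1}.


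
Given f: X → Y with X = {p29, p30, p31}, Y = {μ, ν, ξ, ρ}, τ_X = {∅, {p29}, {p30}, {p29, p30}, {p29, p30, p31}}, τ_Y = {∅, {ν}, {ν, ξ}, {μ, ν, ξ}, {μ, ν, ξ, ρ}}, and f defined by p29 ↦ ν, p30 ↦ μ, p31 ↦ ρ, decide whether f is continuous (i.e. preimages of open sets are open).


f IS continuous.

Compute f^{-1}(U) for each U ∈ τ_Y:
  U = ∅: f^{-1}(U) = ∅ ∈ τ_X ✓.
  U = {ν}: f^{-1}(U) = {p29} ∈ τ_X ✓.
  U = {ν, ξ}: f^{-1}(U) = {p29} ∈ τ_X ✓.
  U = {μ, ν, ξ}: f^{-1}(U) = {p29, p30} ∈ τ_X ✓.
  U = {μ, ν, ξ, ρ}: f^{-1}(U) = {p29, p30, p31} ∈ τ_X ✓.
Every preimage lies in τ_X, so f IS continuous.


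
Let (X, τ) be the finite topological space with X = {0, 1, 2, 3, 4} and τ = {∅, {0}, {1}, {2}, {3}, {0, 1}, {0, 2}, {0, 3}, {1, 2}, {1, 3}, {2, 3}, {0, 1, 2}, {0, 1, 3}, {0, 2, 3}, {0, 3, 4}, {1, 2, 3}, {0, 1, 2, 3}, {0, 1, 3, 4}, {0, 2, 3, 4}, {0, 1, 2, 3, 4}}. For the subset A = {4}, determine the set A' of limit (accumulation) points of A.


A' = ∅

For each x ∈ X, list the open sets U ∈ τ with x ∈ U, then check whether U ∩ (A ∖ {x}) ≠ ∅ for every such U.
  x = 0: open {0} ∋ x has {0} ∩ (A ∖ {0}) = ∅, so x is NOT a limit point.
  x = 1: open {1} ∋ x has {1} ∩ (A ∖ {1}) = ∅, so x is NOT a limit point.
  x = 2: open {2} ∋ x has {2} ∩ (A ∖ {2}) = ∅, so x is NOT a limit point.
  x = 3: open {3} ∋ x has {3} ∩ (A ∖ {3}) = ∅, so x is NOT a limit point.
  x = 4: open {0, 3, 4} ∋ x has {0, 3, 4} ∩ (A ∖ {4}) = ∅, so x is NOT a limit point.
Collecting: A' = ∅.


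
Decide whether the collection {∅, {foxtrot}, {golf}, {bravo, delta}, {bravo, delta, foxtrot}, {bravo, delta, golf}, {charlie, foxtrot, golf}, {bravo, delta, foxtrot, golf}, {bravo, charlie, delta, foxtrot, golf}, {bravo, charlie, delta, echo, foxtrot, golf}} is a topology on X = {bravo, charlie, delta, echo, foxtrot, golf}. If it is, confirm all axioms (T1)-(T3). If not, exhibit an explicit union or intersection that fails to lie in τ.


τ is NOT a topology on X.

Axiom (T1): ∅ ∈ τ? Yes; X ∈ τ? Yes.
Axiom (T2/T3): check pairwise unions and intersections of members of τ.
Counterexample for (T2): {foxtrot} ∪ {golf} = {foxtrot, golf} ∉ τ. Therefore τ is NOT a topology.


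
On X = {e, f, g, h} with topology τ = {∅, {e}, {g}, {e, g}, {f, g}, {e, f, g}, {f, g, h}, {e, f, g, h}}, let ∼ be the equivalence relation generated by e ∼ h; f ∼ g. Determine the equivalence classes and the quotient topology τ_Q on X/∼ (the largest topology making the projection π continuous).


X/∼ = {[e=h], [f=g]}; |τ_Q| = 3.

Equivalence classes: [e=h], [f=g].
Quotient map π: X → X/∼ sends e ↦ [e=h], f ↦ [f=g], g ↦ [f=g], h ↦ [e=h].
For each subset V ⊆ X/∼, compute π^{-1}(V) ⊆ X and check whether π^{-1}(V) ∈ τ. V is open in τ_Q iff π^{-1}(V) ∈ τ.
  V = {}: π^{-1}(V) = ∅ ∈ τ ✓.
  V = {[e=h]}: π^{-1}(V) = {e, h} ∉ τ ✗.
  V = {[f=g]}: π^{-1}(V) = {f, g} ∈ τ ✓.
  V = {[e=h], [f=g]}: π^{-1}(V) = {e, f, g, h} ∈ τ ✓.
Open sets in the quotient: τ_Q = {{}, {[f=g]}, {[e=h], [f=g]}} (3 elements).


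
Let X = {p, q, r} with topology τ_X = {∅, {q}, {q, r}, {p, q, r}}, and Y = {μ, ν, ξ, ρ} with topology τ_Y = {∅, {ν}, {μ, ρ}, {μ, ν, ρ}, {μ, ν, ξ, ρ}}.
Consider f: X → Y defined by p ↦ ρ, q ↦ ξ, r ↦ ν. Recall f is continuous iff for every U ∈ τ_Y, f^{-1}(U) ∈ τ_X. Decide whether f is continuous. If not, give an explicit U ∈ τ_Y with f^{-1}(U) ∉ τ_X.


f is NOT continuous.

Compute f^{-1}(U) for each U ∈ τ_Y:
  U = ∅: f^{-1}(U) = ∅ ∈ τ_X ✓.
  U = {ν}: f^{-1}(U) = {r} ∉ τ_X ✗.
  U = {μ, ρ}: f^{-1}(U) = {p} ∉ τ_X ✗.
  U = {μ, ν, ρ}: f^{-1}(U) = {p, r} ∉ τ_X ✗.
  U = {μ, ν, ξ, ρ}: f^{-1}(U) = {p, q, r} ∈ τ_X ✓.
Found U = {ν} with f^{-1}(U) = {r} not in τ_X. Therefore f is NOT continuous.


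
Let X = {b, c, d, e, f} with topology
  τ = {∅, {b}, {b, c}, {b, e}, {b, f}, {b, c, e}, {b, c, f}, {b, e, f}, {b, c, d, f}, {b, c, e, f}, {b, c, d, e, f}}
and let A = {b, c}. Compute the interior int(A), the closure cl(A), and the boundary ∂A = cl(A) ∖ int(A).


int(A) = {b, c}, cl(A) = {b, c, d, e, f}, ∂A = {d, e, f}.

Closed sets in (X, τ) are complements of opens:
  closed(X, τ) = {∅, {d}, {e}, {c, d}, {d, e}, {d, f}, {c, d, e}, {c, d, f}, {d, e, f}, {c, d, e, f}, {b, c, d, e, f}}.
int(A) = ⋃ {U ∈ τ : U ⊆ A}. Opens contained in A: ∅, {b}, {b, c}.
Taking the union of these: int(A) = {b, c}.
cl(A) = ⋂ {C closed : A ⊆ C}. Closed sets containing A: {b, c, d, e, f}.
Intersecting these: cl(A) = {b, c, d, e, f}.
∂A = cl(A) ∖ int(A) = {b, c, d, e, f} ∖ {b, c} = {d, e, f}.


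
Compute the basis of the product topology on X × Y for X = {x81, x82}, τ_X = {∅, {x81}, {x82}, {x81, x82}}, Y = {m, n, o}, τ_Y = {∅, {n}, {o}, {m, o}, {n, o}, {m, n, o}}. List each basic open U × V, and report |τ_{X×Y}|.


Basis B = {∅ × ∅, {x81} × {n}, {x81} × {o}, {x82} × {n}, {x82} × {o}, {x81} × {m, o}, {x81} × {n, o}, {x81, x82} × {n}, {x81, x82} × {o}, {x82} × {m, o}, {x82} × {n, o}, {x81} × {m, n, o}, {x82} × {m, n, o}, {x81, x82} × {m, o}, {x81, x82} × {n, o}, {x81, x82} × {m, n, o}}; |τ_{X×Y}| = 36.

Enumerate products U × V with U ∈ τ_X, V ∈ τ_Y (deduplicated):
  ∅ × ∅ = {} (∅)
  {x81} × {n} = {(x81,n)}
  {x81} × {o} = {(x81,o)}
  {x82} × {n} = {(x82,n)}
  {x82} × {o} = {(x82,o)}
  {x81} × {m, o} = {(x81,m), (x81,o)}
  {x81} × {n, o} = {(x81,n), (x81,o)}
  {x81, x82} × {n} = {(x81,n), (x82,n)}
  {x81, x82} × {o} = {(x81,o), (x82,o)}
  {x82} × {m, o} = {(x82,m), (x82,o)}
  {x82} × {n, o} = {(x82,n), (x82,o)}
  {x81} × {m, n, o} = {(x81,m), (x81,n), (x81,o)}
  {x82} × {m, n, o} = {(x82,m), (x82,n), (x82,o)}
  {x81, x82} × {m, o} = {(x81,m), (x81,o), (x82,m), (x82,o)}
  {x81, x82} × {n, o} = {(x81,n), (x81,o), (x82,n), (x82,o)}
  {x81, x82} × {m, n, o} = {(x81,m), (x81,n), (x81,o), (x82,m), (x82,n), (x82,o)}
These 16 distinct sets form the basis B.
Close under arbitrary unions to get τ_{X×Y}; counting gives |τ_{X×Y}| = 36.


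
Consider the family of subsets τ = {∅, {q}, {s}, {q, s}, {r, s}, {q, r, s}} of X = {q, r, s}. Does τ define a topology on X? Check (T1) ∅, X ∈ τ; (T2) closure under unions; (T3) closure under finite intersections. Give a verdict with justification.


τ IS a topology on X.

Axiom (T1): ∅ ∈ τ? Yes; X ∈ τ? Yes.
Axiom (T2/T3): check pairwise unions and intersections of members of τ.
All pairwise intersections and unions checked — each lies in τ. Therefore τ satisfies (T1), (T2), (T3): it IS a topology on X.


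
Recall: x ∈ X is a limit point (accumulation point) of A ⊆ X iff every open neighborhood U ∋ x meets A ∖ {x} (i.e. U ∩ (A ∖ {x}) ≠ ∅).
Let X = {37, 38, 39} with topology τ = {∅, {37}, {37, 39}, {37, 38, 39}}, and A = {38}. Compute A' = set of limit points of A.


A' = ∅

For each x ∈ X, list the open sets U ∈ τ with x ∈ U, then check whether U ∩ (A ∖ {x}) ≠ ∅ for every such U.
  x = 37: open {37} ∋ x has {37} ∩ (A ∖ {37}) = ∅, so x is NOT a limit point.
  x = 38: open {37, 38, 39} ∋ x has {37, 38, 39} ∩ (A ∖ {38}) = ∅, so x is NOT a limit point.
  x = 39: open {37, 39} ∋ x has {37, 39} ∩ (A ∖ {39}) = ∅, so x is NOT a limit point.
Collecting: A' = ∅.


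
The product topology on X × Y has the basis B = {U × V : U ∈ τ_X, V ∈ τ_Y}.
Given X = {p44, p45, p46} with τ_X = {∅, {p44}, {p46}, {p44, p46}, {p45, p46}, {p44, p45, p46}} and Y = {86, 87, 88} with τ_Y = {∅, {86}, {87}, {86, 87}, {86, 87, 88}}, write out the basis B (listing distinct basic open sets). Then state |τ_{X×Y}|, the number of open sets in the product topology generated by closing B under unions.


Basis B = {∅ × ∅, {p44} × {86}, {p44} × {87}, {p46} × {86}, {p46} × {87}, {p44} × {86, 87}, {p44, p46} × {86}, {p44, p46} × {87}, {p45, p46} × {86}, {p45, p46} × {87}, {p46} × {86, 87}, {p44} × {86, 87, 88}, {p44, p45, p46} × {86}, {p44, p45, p46} × {87}, {p46} × {86, 87, 88}, {p44, p46} × {86, 87}, {p45, p46} × {86, 87}, {p44, p46} × {86, 87, 88}, {p44, p45, p46} × {86, 87}, {p45, p46} × {86, 87, 88}, {p44, p45, p46} × {86, 87, 88}}; |τ_{X×Y}| = 70.

Enumerate products U × V with U ∈ τ_X, V ∈ τ_Y (deduplicated):
  ∅ × ∅ = {} (∅)
  {p44} × {86} = {(p44,86)}
  {p44} × {87} = {(p44,87)}
  {p46} × {86} = {(p46,86)}
  {p46} × {87} = {(p46,87)}
  {p44} × {86, 87} = {(p44,86), (p44,87)}
  {p44, p46} × {86} = {(p44,86), (p46,86)}
  {p44, p46} × {87} = {(p44,87), (p46,87)}
  {p45, p46} × {86} = {(p45,86), (p46,86)}
  {p45, p46} × {87} = {(p45,87), (p46,87)}
  {p46} × {86, 87} = {(p46,86), (p46,87)}
  {p44} × {86, 87, 88} = {(p44,86), (p44,87), (p44,88)}
  {p44, p45, p46} × {86} = {(p44,86), (p45,86), (p46,86)}
  {p44, p45, p46} × {87} = {(p44,87), (p45,87), (p46,87)}
  {p46} × {86, 87, 88} = {(p46,86), (p46,87), (p46,88)}
  {p44, p46} × {86, 87} = {(p44,86), (p44,87), (p46,86), (p46,87)}
  {p45, p46} × {86, 87} = {(p45,86), (p45,87), (p46,86), (p46,87)}
  {p44, p46} × {86, 87, 88} = {(p44,86), (p44,87), (p44,88), (p46,86), (p46,87), (p46,88)}
  {p44, p45, p46} × {86, 87} = {(p44,86), (p44,87), (p45,86), (p45,87), (p46,86), (p46,87)}
  {p45, p46} × {86, 87, 88} = {(p45,86), (p45,87), (p45,88), (p46,86), (p46,87), (p46,88)}
  {p44, p45, p46} × {86, 87, 88} = {(p44,86), (p44,87), (p44,88), (p45,86), (p45,87), (p45,88), (p46,86), (p46,87), (p46,88)}
These 21 distinct sets form the basis B.
Close under arbitrary unions to get τ_{X×Y}; counting gives |τ_{X×Y}| = 70.


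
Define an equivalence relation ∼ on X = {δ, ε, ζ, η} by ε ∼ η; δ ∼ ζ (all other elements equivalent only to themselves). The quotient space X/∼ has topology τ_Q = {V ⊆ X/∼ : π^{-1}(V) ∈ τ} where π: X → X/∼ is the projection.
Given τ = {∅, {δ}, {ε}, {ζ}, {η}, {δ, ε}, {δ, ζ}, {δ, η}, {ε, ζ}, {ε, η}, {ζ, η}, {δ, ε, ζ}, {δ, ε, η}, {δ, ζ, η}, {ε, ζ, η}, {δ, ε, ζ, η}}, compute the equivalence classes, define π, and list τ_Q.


X/∼ = {[δ=ζ], [ε=η]}; |τ_Q| = 4.

Equivalence classes: [δ=ζ], [ε=η].
Quotient map π: X → X/∼ sends δ ↦ [δ=ζ], ε ↦ [ε=η], ζ ↦ [δ=ζ], η ↦ [ε=η].
For each subset V ⊆ X/∼, compute π^{-1}(V) ⊆ X and check whether π^{-1}(V) ∈ τ. V is open in τ_Q iff π^{-1}(V) ∈ τ.
  V = {}: π^{-1}(V) = ∅ ∈ τ ✓.
  V = {[δ=ζ]}: π^{-1}(V) = {δ, ζ} ∈ τ ✓.
  V = {[ε=η]}: π^{-1}(V) = {ε, η} ∈ τ ✓.
  V = {[δ=ζ], [ε=η]}: π^{-1}(V) = {δ, ε, ζ, η} ∈ τ ✓.
Open sets in the quotient: τ_Q = {{}, {[δ=ζ]}, {[ε=η]}, {[δ=ζ], [ε=η]}} (4 elements).


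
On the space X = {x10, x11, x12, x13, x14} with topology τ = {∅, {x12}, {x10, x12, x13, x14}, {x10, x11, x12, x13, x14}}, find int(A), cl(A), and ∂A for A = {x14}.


int(A) = ∅, cl(A) = {x10, x11, x13, x14}, ∂A = {x10, x11, x13, x14}.

Closed sets in (X, τ) are complements of opens:
  closed(X, τ) = {∅, {x11}, {x10, x11, x13, x14}, {x10, x11, x12, x13, x14}}.
int(A) = ⋃ {U ∈ τ : U ⊆ A}. Opens contained in A: ∅.
Taking the union of these: int(A) = ∅.
cl(A) = ⋂ {C closed : A ⊆ C}. Closed sets containing A: {x10, x11, x13, x14}, {x10, x11, x12, x13, x14}.
Intersecting these: cl(A) = {x10, x11, x13, x14}.
∂A = cl(A) ∖ int(A) = {x10, x11, x13, x14} ∖ ∅ = {x10, x11, x13, x14}.


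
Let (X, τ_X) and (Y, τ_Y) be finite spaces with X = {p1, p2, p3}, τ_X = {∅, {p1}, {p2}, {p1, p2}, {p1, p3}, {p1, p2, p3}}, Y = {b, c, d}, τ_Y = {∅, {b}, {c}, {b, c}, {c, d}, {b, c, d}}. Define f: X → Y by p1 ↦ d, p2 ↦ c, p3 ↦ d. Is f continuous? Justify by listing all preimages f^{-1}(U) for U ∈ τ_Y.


f IS continuous.

Compute f^{-1}(U) for each U ∈ τ_Y:
  U = ∅: f^{-1}(U) = ∅ ∈ τ_X ✓.
  U = {b}: f^{-1}(U) = ∅ ∈ τ_X ✓.
  U = {c}: f^{-1}(U) = {p2} ∈ τ_X ✓.
  U = {b, c}: f^{-1}(U) = {p2} ∈ τ_X ✓.
  U = {c, d}: f^{-1}(U) = {p1, p2, p3} ∈ τ_X ✓.
  U = {b, c, d}: f^{-1}(U) = {p1, p2, p3} ∈ τ_X ✓.
Every preimage lies in τ_X, so f IS continuous.


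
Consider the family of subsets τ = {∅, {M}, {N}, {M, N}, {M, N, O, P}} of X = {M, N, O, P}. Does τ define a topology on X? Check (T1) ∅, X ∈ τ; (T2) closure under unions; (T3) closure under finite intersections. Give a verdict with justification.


τ IS a topology on X.

Axiom (T1): ∅ ∈ τ? Yes; X ∈ τ? Yes.
Axiom (T2/T3): check pairwise unions and intersections of members of τ.
All pairwise intersections and unions checked — each lies in τ. Therefore τ satisfies (T1), (T2), (T3): it IS a topology on X.


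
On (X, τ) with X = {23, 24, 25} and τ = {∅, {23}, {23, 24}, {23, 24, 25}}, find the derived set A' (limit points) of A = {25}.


A' = ∅

For each x ∈ X, list the open sets U ∈ τ with x ∈ U, then check whether U ∩ (A ∖ {x}) ≠ ∅ for every such U.
  x = 23: open {23} ∋ x has {23} ∩ (A ∖ {23}) = ∅, so x is NOT a limit point.
  x = 24: open {23, 24} ∋ x has {23, 24} ∩ (A ∖ {24}) = ∅, so x is NOT a limit point.
  x = 25: open {23, 24, 25} ∋ x has {23, 24, 25} ∩ (A ∖ {25}) = ∅, so x is NOT a limit point.
Collecting: A' = ∅.


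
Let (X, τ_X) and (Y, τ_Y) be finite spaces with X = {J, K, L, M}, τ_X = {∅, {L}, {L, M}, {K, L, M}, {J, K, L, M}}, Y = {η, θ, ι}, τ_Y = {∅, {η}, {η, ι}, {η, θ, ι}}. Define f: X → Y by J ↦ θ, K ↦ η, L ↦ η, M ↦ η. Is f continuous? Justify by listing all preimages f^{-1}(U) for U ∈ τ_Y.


f IS continuous.

Compute f^{-1}(U) for each U ∈ τ_Y:
  U = ∅: f^{-1}(U) = ∅ ∈ τ_X ✓.
  U = {η}: f^{-1}(U) = {K, L, M} ∈ τ_X ✓.
  U = {η, ι}: f^{-1}(U) = {K, L, M} ∈ τ_X ✓.
  U = {η, θ, ι}: f^{-1}(U) = {J, K, L, M} ∈ τ_X ✓.
Every preimage lies in τ_X, so f IS continuous.


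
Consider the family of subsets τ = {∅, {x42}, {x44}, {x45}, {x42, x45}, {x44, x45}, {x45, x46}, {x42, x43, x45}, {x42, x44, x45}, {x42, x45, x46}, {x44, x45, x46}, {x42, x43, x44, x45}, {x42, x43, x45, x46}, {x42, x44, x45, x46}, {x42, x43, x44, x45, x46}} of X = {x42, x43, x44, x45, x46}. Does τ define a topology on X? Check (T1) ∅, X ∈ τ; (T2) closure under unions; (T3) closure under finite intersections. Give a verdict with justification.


τ is NOT a topology on X.

Axiom (T1): ∅ ∈ τ? Yes; X ∈ τ? Yes.
Axiom (T2/T3): check pairwise unions and intersections of members of τ.
Counterexample for (T2): {x42} ∪ {x44} = {x42, x44} ∉ τ. Therefore τ is NOT a topology.


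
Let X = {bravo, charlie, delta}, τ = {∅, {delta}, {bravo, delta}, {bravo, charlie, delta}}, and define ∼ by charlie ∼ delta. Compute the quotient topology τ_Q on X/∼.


X/∼ = {[bravo], [charlie=delta]}; |τ_Q| = 2.

Equivalence classes: [bravo], [charlie=delta].
Quotient map π: X → X/∼ sends bravo ↦ [bravo], charlie ↦ [charlie=delta], delta ↦ [charlie=delta].
For each subset V ⊆ X/∼, compute π^{-1}(V) ⊆ X and check whether π^{-1}(V) ∈ τ. V is open in τ_Q iff π^{-1}(V) ∈ τ.
  V = {}: π^{-1}(V) = ∅ ∈ τ ✓.
  V = {[bravo]}: π^{-1}(V) = {bravo} ∉ τ ✗.
  V = {[charlie=delta]}: π^{-1}(V) = {charlie, delta} ∉ τ ✗.
  V = {[bravo], [charlie=delta]}: π^{-1}(V) = {bravo, charlie, delta} ∈ τ ✓.
Open sets in the quotient: τ_Q = {{}, {[bravo], [charlie=delta]}} (2 elements).


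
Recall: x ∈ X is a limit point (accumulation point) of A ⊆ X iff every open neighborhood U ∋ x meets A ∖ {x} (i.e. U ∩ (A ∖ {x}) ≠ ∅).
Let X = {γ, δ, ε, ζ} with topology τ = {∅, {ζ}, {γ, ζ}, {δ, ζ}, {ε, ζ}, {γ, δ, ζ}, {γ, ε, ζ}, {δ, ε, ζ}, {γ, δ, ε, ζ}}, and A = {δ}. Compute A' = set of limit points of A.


A' = ∅

For each x ∈ X, list the open sets U ∈ τ with x ∈ U, then check whether U ∩ (A ∖ {x}) ≠ ∅ for every such U.
  x = γ: open {γ, ζ} ∋ x has {γ, ζ} ∩ (A ∖ {γ}) = ∅, so x is NOT a limit point.
  x = δ: open {δ, ζ} ∋ x has {δ, ζ} ∩ (A ∖ {δ}) = ∅, so x is NOT a limit point.
  x = ε: open {ε, ζ} ∋ x has {ε, ζ} ∩ (A ∖ {ε}) = ∅, so x is NOT a limit point.
  x = ζ: open {ζ} ∋ x has {ζ} ∩ (A ∖ {ζ}) = ∅, so x is NOT a limit point.
Collecting: A' = ∅.


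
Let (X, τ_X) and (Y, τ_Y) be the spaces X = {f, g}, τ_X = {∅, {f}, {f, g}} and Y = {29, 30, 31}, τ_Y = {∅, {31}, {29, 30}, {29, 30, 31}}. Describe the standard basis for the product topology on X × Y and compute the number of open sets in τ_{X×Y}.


Basis B = {∅ × ∅, {f} × {31}, {f} × {29, 30}, {f, g} × {31}, {f} × {29, 30, 31}, {f, g} × {29, 30}, {f, g} × {29, 30, 31}}; |τ_{X×Y}| = 9.

Enumerate products U × V with U ∈ τ_X, V ∈ τ_Y (deduplicated):
  ∅ × ∅ = {} (∅)
  {f} × {31} = {(f,31)}
  {f} × {29, 30} = {(f,29), (f,30)}
  {f, g} × {31} = {(f,31), (g,31)}
  {f} × {29, 30, 31} = {(f,29), (f,30), (f,31)}
  {f, g} × {29, 30} = {(f,29), (f,30), (g,29), (g,30)}
  {f, g} × {29, 30, 31} = {(f,29), (f,30), (f,31), (g,29), (g,30), (g,31)}
These 7 distinct sets form the basis B.
Close under arbitrary unions to get τ_{X×Y}; counting gives |τ_{X×Y}| = 9.


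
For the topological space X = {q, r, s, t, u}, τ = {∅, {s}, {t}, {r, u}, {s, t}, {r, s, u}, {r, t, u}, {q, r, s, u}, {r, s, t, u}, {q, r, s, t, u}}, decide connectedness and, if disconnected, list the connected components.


(X, τ) is disconnected; components = [{t}, {q, r, s, u}].

Find clopen sets (U ∈ τ with X ∖ U ∈ τ):
  U = ∅, X ∖ U = {q, r, s, t, u} — both open, so U is clopen.
  U = {t}, X ∖ U = {q, r, s, u} — both open, so U is clopen.
  U = {q, r, s, u}, X ∖ U = {t} — both open, so U is clopen.
  U = {q, r, s, t, u}, X ∖ U = ∅ — both open, so U is clopen.
Nontrivial clopen(s) exist: e.g. {t}. So (X, τ) is disconnected.
Compute connected components by grouping points that agree on all clopens:
  component: {t}
  component: {q, r, s, u}


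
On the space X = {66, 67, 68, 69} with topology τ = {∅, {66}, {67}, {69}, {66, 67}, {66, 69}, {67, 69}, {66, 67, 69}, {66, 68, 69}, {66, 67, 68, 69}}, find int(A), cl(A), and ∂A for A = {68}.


int(A) = ∅, cl(A) = {68}, ∂A = {68}.

Closed sets in (X, τ) are complements of opens:
  closed(X, τ) = {∅, {67}, {68}, {66, 68}, {67, 68}, {68, 69}, {66, 67, 68}, {66, 68, 69}, {67, 68, 69}, {66, 67, 68, 69}}.
int(A) = ⋃ {U ∈ τ : U ⊆ A}. Opens contained in A: ∅.
Taking the union of these: int(A) = ∅.
cl(A) = ⋂ {C closed : A ⊆ C}. Closed sets containing A: {68}, {66, 68}, {67, 68}, {68, 69}, {66, 67, 68}, {66, 68, 69}, {67, 68, 69}, {66, 67, 68, 69}.
Intersecting these: cl(A) = {68}.
∂A = cl(A) ∖ int(A) = {68} ∖ ∅ = {68}.


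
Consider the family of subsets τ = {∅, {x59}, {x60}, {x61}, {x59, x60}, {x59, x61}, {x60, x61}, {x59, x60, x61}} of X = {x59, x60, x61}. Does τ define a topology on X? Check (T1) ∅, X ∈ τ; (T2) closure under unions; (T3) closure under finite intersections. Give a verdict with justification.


τ IS a topology on X.

Axiom (T1): ∅ ∈ τ? Yes; X ∈ τ? Yes.
Axiom (T2/T3): check pairwise unions and intersections of members of τ.
All pairwise intersections and unions checked — each lies in τ. Therefore τ satisfies (T1), (T2), (T3): it IS a topology on X.
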